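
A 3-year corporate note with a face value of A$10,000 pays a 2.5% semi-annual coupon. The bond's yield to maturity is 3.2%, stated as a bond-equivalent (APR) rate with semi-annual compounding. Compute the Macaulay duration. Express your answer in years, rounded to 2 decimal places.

Periodic yield y = 0.016. Discount each cash flow and weight by its period:
  t   CF        PV=CF/(1+0.016)^t    t·PV
  1       125.00       123.0315       123.0315
  2       125.00       121.0940       242.1880
  3       125.00       119.1870       357.5610
  4       125.00       117.3100       469.2402
  5       125.00       115.4626       577.3132
  6    10,125.00     9,205.1906    55,231.1435
  Σ                  9,801.2757    57,000.4773
Price P = Σ PV = 9,801.2757.
Macaulay duration = Σ(t·PV) / P = 57,000.4773 / 9,801.2757 = 5.81562 half-year periods.
In years: 5.81562 / 2 = 2.90781 years.

2.91 years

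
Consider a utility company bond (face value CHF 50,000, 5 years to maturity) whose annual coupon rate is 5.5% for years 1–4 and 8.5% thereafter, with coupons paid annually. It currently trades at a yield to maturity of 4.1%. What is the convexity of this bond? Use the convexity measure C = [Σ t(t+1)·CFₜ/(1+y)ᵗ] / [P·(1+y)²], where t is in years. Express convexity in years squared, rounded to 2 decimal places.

With y = 0.041:
  t   CF        PV=CF/(1+0.041)^t    t·PV        t(t+1)·PV
  1     2,750.00     2,641.6907     2,641.6907       5,283.3814
  2     2,750.00     2,537.6471     5,075.2943      15,225.8829
  3     2,750.00     2,437.7014     7,313.1042      29,252.4167
  4     2,750.00     2,341.6920     9,366.7681      46,833.8404
  5    54,250.00    44,375.7897   221,878.9486   1,331,273.6917
  Σ                 54,334.5210   246,275.8059   1,427,869.2131
P = 54,334.5210.
Convexity = Σ t(t+1)·PV / [P·(1+y)²] = 1,427,869.2131 / (54,334.5210 × 1.083681) = 24.24997.

24.25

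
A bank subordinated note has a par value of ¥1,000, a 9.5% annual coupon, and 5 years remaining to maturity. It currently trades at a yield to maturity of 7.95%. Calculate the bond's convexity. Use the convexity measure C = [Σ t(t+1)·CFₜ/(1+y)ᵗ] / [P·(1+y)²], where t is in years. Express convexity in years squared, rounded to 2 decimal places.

With y = 0.0795:
  t   CF        PV=CF/(1+0.0795)^t    t·PV        t(t+1)·PV
  1        95.00        88.0037        88.0037         176.0074
  2        95.00        81.5227       163.0453         489.1359
  3        95.00        75.5189       226.5567         906.2268
  4        95.00        69.9573       279.8292       1,399.1459
  5     1,095.00       746.9661     3,734.8304      22,408.9827
  Σ                  1,061.9686     4,492.2653      25,379.4987
P = 1,061.9686.
Convexity = Σ t(t+1)·PV / [P·(1+y)²] = 25,379.4987 / (1,061.9686 × 1.165320) = 20.50813.

20.51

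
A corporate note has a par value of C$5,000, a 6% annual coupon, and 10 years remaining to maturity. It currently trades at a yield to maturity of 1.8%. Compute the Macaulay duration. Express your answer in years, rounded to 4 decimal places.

8.1676 years

Periodic yield y = 0.018. Discount each cash flow and weight by its year:
  t   CF        PV=CF/(1+0.018)^t    t·PV
  1       300.00       294.6955       294.6955
  2       300.00       289.4848       578.9695
  3       300.00       284.3662       853.0985
  4       300.00       279.3381     1,117.3523
  5       300.00       274.3989     1,371.9945
  6       300.00       269.5471     1,617.2823
  7       300.00       264.7810     1,853.4670
  8       300.00       260.0992     2,080.7937
  9       300.00       255.5002     2,299.5018
  10    5,300.00     4,434.0245    44,340.2451
  Σ                  6,906.2354    56,407.4002
Price P = Σ PV = 6,906.2354.
Macaulay duration = Σ(t·PV) / P = 56,407.4002 / 6,906.2354 = 8.16760 years.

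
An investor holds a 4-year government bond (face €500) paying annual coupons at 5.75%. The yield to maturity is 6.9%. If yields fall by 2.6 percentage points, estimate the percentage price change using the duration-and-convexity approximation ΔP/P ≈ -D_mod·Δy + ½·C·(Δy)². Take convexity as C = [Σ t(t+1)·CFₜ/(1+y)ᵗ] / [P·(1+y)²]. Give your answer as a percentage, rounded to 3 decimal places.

With y = 0.069:
  t   CF        PV=CF/(1+0.069)^t    t·PV        t(t+1)·PV
  1        28.75        26.8943        26.8943          53.7886
  2        28.75        25.1584        50.3167         150.9502
  3        28.75        23.5345        70.6035         282.4138
  4       528.75       404.8923     1,619.5694       8,097.8468
  Σ                    480.4795     1,767.3838       8,584.9994
P = 480.4795; D_Mac = 3.67838 yrs; D_mod = 3.44095 yrs; C = 15.63544.
Duration effect: -3.44095 × (-0.026) = +0.089465
Convexity effect: 0.5 × 15.63544 × (-0.026)² = +0.0052848
ΔP/P ≈ +0.089465 + 0.0052848 = +0.094749 = +9.4749%.

+9.475%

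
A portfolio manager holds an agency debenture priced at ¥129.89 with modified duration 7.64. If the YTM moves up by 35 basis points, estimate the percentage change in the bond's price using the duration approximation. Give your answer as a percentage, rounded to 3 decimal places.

-2.674%

Duration approximation: ΔP/P ≈ -D_mod · Δy = -7.64 × (+0.0035) = -0.026740.
As a percentage: -2.6740%.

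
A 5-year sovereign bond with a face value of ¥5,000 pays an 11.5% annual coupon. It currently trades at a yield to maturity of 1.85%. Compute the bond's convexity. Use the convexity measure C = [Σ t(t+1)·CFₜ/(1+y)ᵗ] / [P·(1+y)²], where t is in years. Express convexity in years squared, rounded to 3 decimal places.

With y = 0.0185:
  t   CF        PV=CF/(1+0.0185)^t    t·PV        t(t+1)·PV
  1       575.00       564.5557       564.5557       1,129.1114
  2       575.00       554.3011     1,108.6023       3,325.8069
  3       575.00       544.2328     1,632.6985       6,530.7941
  4       575.00       534.3474     2,137.3897      10,686.9483
  5     5,575.00     5,086.7419    25,433.7097     152,602.2580
  Σ                  7,284.1791    30,876.9559     174,274.9187
P = 7,284.1791.
Convexity = Σ t(t+1)·PV / [P·(1+y)²] = 174,274.9187 / (7,284.1791 × 1.037342) = 23.06387.

23.064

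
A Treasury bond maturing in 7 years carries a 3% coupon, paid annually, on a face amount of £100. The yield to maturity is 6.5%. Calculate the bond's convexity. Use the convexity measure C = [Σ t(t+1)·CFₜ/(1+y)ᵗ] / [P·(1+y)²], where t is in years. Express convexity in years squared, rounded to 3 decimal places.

With y = 0.065:
  t   CF        PV=CF/(1+0.065)^t    t·PV        t(t+1)·PV
  1         3.00         2.8169         2.8169           5.6338
  2         3.00         2.6450         5.2900          15.8699
  3         3.00         2.4835         7.4506          29.8026
  4         3.00         2.3320         9.3279          46.6394
  5         3.00         2.1896        10.9482          65.6893
  6         3.00         2.0560        12.3360          86.3521
  7       103.00        66.2811       463.9680       3,711.7438
  Σ                     80.8042       512.1376       3,961.7308
P = 80.8042.
Convexity = Σ t(t+1)·PV / [P·(1+y)²] = 3,961.7308 / (80.8042 × 1.134225) = 43.22668.

43.227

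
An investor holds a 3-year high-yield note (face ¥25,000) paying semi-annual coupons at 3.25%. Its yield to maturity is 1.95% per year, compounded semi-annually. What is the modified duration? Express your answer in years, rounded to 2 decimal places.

Periodic yield y = 0.00975. First find Macaulay duration:
  t   CF        PV=CF/(1+0.00975)^t    t·PV
  1       406.25       402.3273       402.3273
  2       406.25       398.4425       796.8850
  3       406.25       394.5952     1,183.7856
  4       406.25       390.7850     1,563.1401
  5       406.25       387.0117     1,935.0584
  6    25,406.25    23,969.4129   143,816.4772
  Σ                 25,942.5746   149,697.6736
P = 25,942.5746; Macaulay duration = 149,697.6736 / 25,942.5746 = 5.77035 half-year periods = 2.88517 years.
Modified duration = D_Mac / (1 + y) = 2.88517 / 1.00975 = 2.85731 years.

2.86 years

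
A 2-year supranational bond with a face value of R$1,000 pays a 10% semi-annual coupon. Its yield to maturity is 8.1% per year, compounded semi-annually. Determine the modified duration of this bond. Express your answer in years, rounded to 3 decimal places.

Periodic yield y = 0.0405. First find Macaulay duration:
  t   CF        PV=CF/(1+0.0405)^t    t·PV
  1        50.00        48.0538        48.0538
  2        50.00        46.1834        92.3668
  3        50.00        44.3858       133.1573
  4     1,050.00       895.8204     3,583.2817
  Σ                  1,034.4434     3,856.8596
P = 1,034.4434; Macaulay duration = 3,856.8596 / 1,034.4434 = 3.72844 half-year periods = 1.86422 years.
Modified duration = D_Mac / (1 + y) = 1.86422 / 1.0405 = 1.79166 years.

1.792 years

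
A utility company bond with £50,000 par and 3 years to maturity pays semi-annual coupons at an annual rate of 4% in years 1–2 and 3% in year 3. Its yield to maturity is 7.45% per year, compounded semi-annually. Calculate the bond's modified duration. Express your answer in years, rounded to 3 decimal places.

Periodic yield y = 0.03725. First find Macaulay duration:
  t   CF        PV=CF/(1+0.03725)^t    t·PV
  1     1,000.00       964.0877       964.0877
  2     1,000.00       929.4652     1,858.9303
  3     1,000.00       896.0860     2,688.2579
  4     1,000.00       863.9055     3,455.6219
  5       750.00       624.6605     3,123.3025
  6    50,750.00    40,750.7293   244,504.3758
  Σ                 45,028.9341   256,594.5761
P = 45,028.9341; Macaulay duration = 256,594.5761 / 45,028.9341 = 5.69844 half-year periods = 2.84922 years.
Modified duration = D_Mac / (1 + y) = 2.84922 / 1.03725 = 2.74690 years.

2.747 years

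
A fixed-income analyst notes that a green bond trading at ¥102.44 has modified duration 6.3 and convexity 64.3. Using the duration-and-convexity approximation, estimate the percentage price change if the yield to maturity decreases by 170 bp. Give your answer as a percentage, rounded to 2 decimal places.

+11.64%

Duration effect: -D_mod·Δy = -6.3 × (-0.017) = +0.107100
Convexity effect: ½·C·(Δy)² = 0.5 × 64.3 × (-0.017)² = +0.00929135
ΔP/P ≈ +0.107100 + 0.00929135 = +0.11639135
= +11.639135%.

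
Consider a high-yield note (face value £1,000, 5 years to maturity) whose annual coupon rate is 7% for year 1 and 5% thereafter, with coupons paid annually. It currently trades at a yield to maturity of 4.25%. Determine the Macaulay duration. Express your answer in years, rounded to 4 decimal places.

4.4895 years

Periodic yield y = 0.0425. Discount each cash flow and weight by its year:
  t   CF        PV=CF/(1+0.0425)^t    t·PV
  1        70.00        67.1463        67.1463
  2        50.00        46.0064        92.0127
  3        50.00        44.1308       132.3924
  4        50.00        42.3317       169.3268
  5     1,050.00       852.7250     4,263.6249
  Σ                  1,052.3401     4,724.5031
Price P = Σ PV = 1,052.3401.
Macaulay duration = Σ(t·PV) / P = 4,724.5031 / 1,052.3401 = 4.48952 years.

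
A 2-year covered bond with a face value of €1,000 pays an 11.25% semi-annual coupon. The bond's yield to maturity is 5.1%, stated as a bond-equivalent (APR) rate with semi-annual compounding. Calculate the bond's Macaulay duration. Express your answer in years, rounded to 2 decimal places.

Periodic yield y = 0.0255. Discount each cash flow and weight by its period:
  t   CF        PV=CF/(1+0.0255)^t    t·PV
  1        56.25        54.8513        54.8513
  2        56.25        53.4874       106.9747
  3        56.25        52.1574       156.4721
  4     1,056.25       955.0455     3,820.1820
  Σ                  1,115.5415     4,138.4801
Price P = Σ PV = 1,115.5415.
Macaulay duration = Σ(t·PV) / P = 4,138.4801 / 1,115.5415 = 3.70984 half-year periods.
In years: 3.70984 / 2 = 1.85492 years.

1.85 years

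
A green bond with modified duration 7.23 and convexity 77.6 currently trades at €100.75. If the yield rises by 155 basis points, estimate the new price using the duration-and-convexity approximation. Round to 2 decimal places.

€90.40

Duration effect: -D_mod·Δy = -7.23 × (+0.0155) = -0.112065
Convexity effect: ½·C·(Δy)² = 0.5 × 77.6 × (0.0155)² = +0.0093217
ΔP/P ≈ -0.112065 + 0.0093217 = -0.1027433
New price ≈ 100.75 × (1 - 0.1027433) = 90.398612525.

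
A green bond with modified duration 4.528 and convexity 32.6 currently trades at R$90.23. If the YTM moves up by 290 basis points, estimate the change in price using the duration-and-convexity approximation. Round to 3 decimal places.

Duration effect: -D_mod·Δy = -4.528 × (+0.029) = -0.131312
Convexity effect: ½·C·(Δy)² = 0.5 × 32.6 × (0.029)² = +0.0137083
ΔP/P ≈ -0.131312 + 0.0137083 = -0.1176037
ΔP ≈ 90.23 × (-0.1176037) = -10.611381851.

-R$10.611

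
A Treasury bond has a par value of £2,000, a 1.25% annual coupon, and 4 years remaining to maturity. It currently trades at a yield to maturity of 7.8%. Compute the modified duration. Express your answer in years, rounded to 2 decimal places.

3.63 years

Periodic yield y = 0.078. First find Macaulay duration:
  t   CF        PV=CF/(1+0.078)^t    t·PV
  1        25.00        23.1911        23.1911
  2        25.00        21.5131        43.0261
  3        25.00        19.9565        59.8694
  4     2,025.00     1,499.5121     5,998.0485
  Σ                  1,564.1728     6,124.1352
P = 1,564.1728; Macaulay duration = 6,124.1352 / 1,564.1728 = 3.91525 years.
Modified duration = D_Mac / (1 + y) = 3.91525 / 1.078 = 3.63196 years.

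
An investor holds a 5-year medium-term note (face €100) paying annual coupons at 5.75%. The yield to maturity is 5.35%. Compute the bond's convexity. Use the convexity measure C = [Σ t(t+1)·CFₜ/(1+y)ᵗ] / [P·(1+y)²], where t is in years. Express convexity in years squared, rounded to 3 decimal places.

23.378

With y = 0.0535:
  t   CF        PV=CF/(1+0.0535)^t    t·PV        t(t+1)·PV
  1         5.75         5.4580         5.4580          10.9160
  2         5.75         5.1808        10.3616          31.0849
  3         5.75         4.9177        14.7532          59.0127
  4         5.75         4.6680        18.6720          93.3598
  5       105.75        81.4906       407.4532       2,444.7189
  Σ                    101.7152       456.6979       2,639.0923
P = 101.7152.
Convexity = Σ t(t+1)·PV / [P·(1+y)²] = 2,639.0923 / (101.7152 × 1.109862) = 23.37759.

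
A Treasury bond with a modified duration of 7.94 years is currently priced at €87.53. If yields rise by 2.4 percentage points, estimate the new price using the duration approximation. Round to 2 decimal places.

€70.85

Duration approximation: ΔP/P ≈ -D_mod · Δy = -7.94 × (+0.024) = -0.190560.
New price ≈ 87.53 × (1 - 0.190560) = 70.8502832.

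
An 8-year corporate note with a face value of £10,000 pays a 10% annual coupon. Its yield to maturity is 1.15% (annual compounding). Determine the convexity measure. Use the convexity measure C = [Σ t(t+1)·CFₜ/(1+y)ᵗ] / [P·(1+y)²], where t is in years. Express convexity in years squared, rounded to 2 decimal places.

51.45

With y = 0.0115:
  t   CF        PV=CF/(1+0.0115)^t    t·PV        t(t+1)·PV
  1     1,000.00       988.6307       988.6307       1,977.2615
  2     1,000.00       977.3908     1,954.7815       5,864.3445
  3     1,000.00       966.2785     2,898.8356      11,595.3426
  4     1,000.00       955.2927     3,821.1707      19,105.8537
  5     1,000.00       944.4317     4,722.1586      28,332.9516
  6     1,000.00       933.6942     5,602.1654      39,215.1579
  7     1,000.00       923.0788     6,461.5518      51,692.4144
  8    11,000.00    10,038.4252    80,307.4018     722,766.6162
  Σ                 16,727.2227   106,756.6962     880,549.9423
P = 16,727.2227.
Convexity = Σ t(t+1)·PV / [P·(1+y)²] = 880,549.9423 / (16,727.2227 × 1.023132) = 51.45154.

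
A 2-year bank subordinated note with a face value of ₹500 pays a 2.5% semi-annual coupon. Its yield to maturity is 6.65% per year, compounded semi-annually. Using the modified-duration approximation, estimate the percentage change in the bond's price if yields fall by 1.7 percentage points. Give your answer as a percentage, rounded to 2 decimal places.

+3.23%

Periodic yield y = 0.03325. Modified duration first:
  t   CF        PV=CF/(1+0.03325)^t    t·PV
  1         6.25         6.0489         6.0489
  2         6.25         5.8542        11.7084
  3         6.25         5.6658        16.9975
  4       506.25       444.1640     1,776.6561
  Σ                    461.7330     1,811.4109
P = 461.7330; D_Mac = 3.92307 half-year periods = 1.96154 yrs; D_mod = 1.96154/(1+0.03325) = 1.89841 yrs.
ΔP/P ≈ -D_mod · Δy = -1.89841 × (-0.017) = +0.032273 = +3.2273%.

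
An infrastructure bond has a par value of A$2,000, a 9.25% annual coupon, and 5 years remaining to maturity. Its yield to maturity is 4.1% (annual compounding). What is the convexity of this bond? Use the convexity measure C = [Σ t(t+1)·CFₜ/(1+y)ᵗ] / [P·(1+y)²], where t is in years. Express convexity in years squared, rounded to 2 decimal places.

22.58

With y = 0.041:
  t   CF        PV=CF/(1+0.041)^t    t·PV        t(t+1)·PV
  1       185.00       177.7137       177.7137         355.4275
  2       185.00       170.7144       341.4289       1,024.2867
  3       185.00       163.9908       491.9725       1,967.8899
  4       185.00       157.5320       630.1280       3,150.6402
  5     2,185.00     1,787.3014     8,936.5070      53,619.0418
  Σ                  2,457.2524    10,577.7501      60,117.2859
P = 2,457.2524.
Convexity = Σ t(t+1)·PV / [P·(1+y)²] = 60,117.2859 / (2,457.2524 × 1.083681) = 22.57606.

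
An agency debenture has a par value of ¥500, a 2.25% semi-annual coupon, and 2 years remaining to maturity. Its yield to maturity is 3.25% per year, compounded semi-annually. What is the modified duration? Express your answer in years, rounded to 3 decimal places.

1.935 years

Periodic yield y = 0.01625. First find Macaulay duration:
  t   CF        PV=CF/(1+0.01625)^t    t·PV
  1        5.625         5.5351         5.5351
  2        5.625         5.4465        10.8931
  3        5.625         5.3595        16.0784
  4      505.625       474.0524     1,896.2094
  Σ                    490.3934     1,928.7159
P = 490.3934; Macaulay duration = 1,928.7159 / 490.3934 = 3.93300 half-year periods = 1.96650 years.
Modified duration = D_Mac / (1 + y) = 1.96650 / 1.01625 = 1.93505 years.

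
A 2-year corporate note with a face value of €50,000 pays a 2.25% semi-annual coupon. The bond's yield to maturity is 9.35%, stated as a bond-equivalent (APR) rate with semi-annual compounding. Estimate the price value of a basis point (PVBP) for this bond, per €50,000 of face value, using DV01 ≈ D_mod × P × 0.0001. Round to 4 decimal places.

Periodic yield y = 0.04675.
  t   CF        PV=CF/(1+0.04675)^t    t·PV
  1       562.50       537.3776       537.3776
  2       562.50       513.3772     1,026.7544
  3       562.50       490.4487     1,471.3462
  4    50,562.50    42,116.9255   168,467.7021
  Σ                 43,658.1291   171,503.1803
P = 43,658.1291; D_Mac = 3.92832 half-year periods = 1.96416 yrs; D_mod = 1.87644 yrs.
DV01 ≈ 1.87644 × 43,658.1291 × 0.0001 = 8.192175.

€8.1922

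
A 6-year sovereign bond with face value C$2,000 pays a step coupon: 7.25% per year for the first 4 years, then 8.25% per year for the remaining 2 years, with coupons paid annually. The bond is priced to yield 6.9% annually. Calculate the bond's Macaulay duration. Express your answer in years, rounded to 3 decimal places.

Periodic yield y = 0.069. Discount each cash flow and weight by its year:
  t   CF        PV=CF/(1+0.069)^t    t·PV
  1       145.00       135.6408       135.6408
  2       145.00       126.8857       253.7713
  3       145.00       118.6957       356.0870
  4       145.00       111.0343       444.1372
  5       165.00       118.1940       590.9700
  6     2,165.00     1,450.7470     8,704.4818
  Σ                  2,061.1974    10,485.0881
Price P = Σ PV = 2,061.1974.
Macaulay duration = Σ(t·PV) / P = 10,485.0881 / 2,061.1974 = 5.08689 years.

5.087 years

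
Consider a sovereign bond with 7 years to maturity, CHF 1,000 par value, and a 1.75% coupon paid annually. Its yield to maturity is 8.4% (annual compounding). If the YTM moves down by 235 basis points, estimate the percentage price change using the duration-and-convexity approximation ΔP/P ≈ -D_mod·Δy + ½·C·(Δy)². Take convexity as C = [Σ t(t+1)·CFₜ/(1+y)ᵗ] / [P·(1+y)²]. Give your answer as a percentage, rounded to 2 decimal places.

+15.40%

With y = 0.084:
  t   CF        PV=CF/(1+0.084)^t    t·PV        t(t+1)·PV
  1        17.50        16.1439        16.1439          32.2878
  2        17.50        14.8929        29.7858          89.3574
  3        17.50        13.7388        41.2165         164.8661
  4        17.50        12.6742        50.6968         253.4842
  5        17.50        11.6921        58.4604         350.7623
  6        17.50        10.7860        64.7163         453.0140
  7     1,017.50       578.5347     4,049.7432      32,397.9454
  Σ                    658.4627     4,310.7629      33,741.7173
P = 658.4627; D_Mac = 6.54671 yrs; D_mod = 6.03940 yrs; C = 43.60913.
Duration effect: -6.03940 × (-0.0235) = +0.141926
Convexity effect: 0.5 × 43.60913 × (-0.0235)² = +0.0120416
ΔP/P ≈ +0.141926 + 0.0120416 = +0.153967 = +15.3967%.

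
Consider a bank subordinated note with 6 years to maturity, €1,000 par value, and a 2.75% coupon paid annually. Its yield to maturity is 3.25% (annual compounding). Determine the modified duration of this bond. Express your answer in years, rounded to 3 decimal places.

Periodic yield y = 0.0325. First find Macaulay duration:
  t   CF        PV=CF/(1+0.0325)^t    t·PV
  1        27.50        26.6344        26.6344
  2        27.50        25.7960        51.5920
  3        27.50        24.9840        74.9521
  4        27.50        24.1976        96.7904
  5        27.50        23.4359       117.1797
  6     1,027.50       848.0891     5,088.5344
  Σ                    973.1371     5,455.6831
P = 973.1371; Macaulay duration = 5,455.6831 / 973.1371 = 5.60628 years.
Modified duration = D_Mac / (1 + y) = 5.60628 / 1.0325 = 5.42982 years.

5.430 years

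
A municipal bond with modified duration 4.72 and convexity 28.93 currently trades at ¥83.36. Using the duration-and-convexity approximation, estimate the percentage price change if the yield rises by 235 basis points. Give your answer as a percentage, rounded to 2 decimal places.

-10.29%

Duration effect: -D_mod·Δy = -4.72 × (+0.0235) = -0.110920
Convexity effect: ½·C·(Δy)² = 0.5 × 28.93 × (0.0235)² = +0.00798829625
ΔP/P ≈ -0.110920 + 0.00798829625 = -0.10293170375
= -10.293170375%.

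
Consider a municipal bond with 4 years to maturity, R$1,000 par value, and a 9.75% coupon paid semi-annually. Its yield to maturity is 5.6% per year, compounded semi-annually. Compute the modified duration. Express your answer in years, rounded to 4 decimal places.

Periodic yield y = 0.028. First find Macaulay duration:
  t   CF        PV=CF/(1+0.028)^t    t·PV
  1        48.75        47.4222        47.4222
  2        48.75        46.1305        92.2610
  3        48.75        44.8741       134.6222
  4        48.75        43.6518       174.6072
  5        48.75        42.4628       212.3142
  6        48.75        41.3063       247.8376
  7        48.75        40.1812       281.2683
  8     1,048.75       840.8665     6,726.9321
  Σ                  1,146.8954     7,917.2648
P = 1,146.8954; Macaulay duration = 7,917.2648 / 1,146.8954 = 6.90321 half-year periods = 3.45161 years.
Modified duration = D_Mac / (1 + y) = 3.45161 / 1.028 = 3.35759 years.

3.3576 years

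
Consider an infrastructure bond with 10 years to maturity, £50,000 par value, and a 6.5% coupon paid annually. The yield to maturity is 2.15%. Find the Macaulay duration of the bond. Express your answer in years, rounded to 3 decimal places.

8.048 years

Periodic yield y = 0.0215. Discount each cash flow and weight by its year:
  t   CF        PV=CF/(1+0.0215)^t    t·PV
  1     3,250.00     3,181.5957     3,181.5957
  2     3,250.00     3,114.6311     6,229.2622
  3     3,250.00     3,049.0760     9,147.2280
  4     3,250.00     2,984.9006    11,939.6025
  5     3,250.00     2,922.0760    14,610.3800
  6     3,250.00     2,860.5737    17,163.4420
  7     3,250.00     2,800.3658    19,602.5606
  8     3,250.00     2,741.4252    21,931.4012
  9     3,250.00     2,683.7251    24,153.5256
  10   53,250.00    43,046.3074   430,463.0737
  Σ                 69,384.6765   558,422.0714
Price P = Σ PV = 69,384.6765.
Macaulay duration = Σ(t·PV) / P = 558,422.0714 / 69,384.6765 = 8.04820 years.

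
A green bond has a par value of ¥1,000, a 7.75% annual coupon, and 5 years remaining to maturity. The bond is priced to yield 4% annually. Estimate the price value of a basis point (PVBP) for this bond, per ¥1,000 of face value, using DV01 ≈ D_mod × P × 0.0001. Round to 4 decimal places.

¥0.4921

Periodic yield y = 0.04.
  t   CF        PV=CF/(1+0.04)^t    t·PV
  1        77.50        74.5192        74.5192
  2        77.50        71.6531       143.3062
  3        77.50        68.8972       206.6917
  4        77.50        66.2473       264.9893
  5     1,077.50       885.6265     4,428.1323
  Σ                  1,166.9433     5,117.6387
P = 1,166.9433; D_Mac = 4.38551 yrs; D_mod = 4.21683 yrs.
DV01 ≈ 4.21683 × 1,166.9433 × 0.0001 = 0.492081.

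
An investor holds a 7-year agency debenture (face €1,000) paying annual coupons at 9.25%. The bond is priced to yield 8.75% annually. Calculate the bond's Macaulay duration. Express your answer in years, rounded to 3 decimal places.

Periodic yield y = 0.0875. Discount each cash flow and weight by its year:
  t   CF        PV=CF/(1+0.0875)^t    t·PV
  1        92.50        85.0575        85.0575
  2        92.50        78.2138       156.4275
  3        92.50        71.9207       215.7621
  4        92.50        66.1340       264.5359
  5        92.50        60.8129       304.0643
  6        92.50        55.9199       335.5192
  7     1,092.50       607.3186     4,251.2302
  Σ                  1,025.3773     5,612.5968
Price P = Σ PV = 1,025.3773.
Macaulay duration = Σ(t·PV) / P = 5,612.5968 / 1,025.3773 = 5.47369 years.

5.474 years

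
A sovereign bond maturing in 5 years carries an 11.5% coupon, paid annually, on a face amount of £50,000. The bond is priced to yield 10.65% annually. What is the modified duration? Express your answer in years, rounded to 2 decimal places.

Periodic yield y = 0.1065. First find Macaulay duration:
  t   CF        PV=CF/(1+0.1065)^t    t·PV
  1     5,750.00     5,196.5657     5,196.5657
  2     5,750.00     4,696.3992     9,392.7985
  3     5,750.00     4,244.3735    12,733.1204
  4     5,750.00     3,835.8549    15,343.4196
  5    55,750.00    33,611.4912   168,057.4559
  Σ                 51,584.6845   210,723.3601
P = 51,584.6845; Macaulay duration = 210,723.3601 / 51,584.6845 = 4.08500 years.
Modified duration = D_Mac / (1 + y) = 4.08500 / 1.1065 = 3.69182 years.

3.69 years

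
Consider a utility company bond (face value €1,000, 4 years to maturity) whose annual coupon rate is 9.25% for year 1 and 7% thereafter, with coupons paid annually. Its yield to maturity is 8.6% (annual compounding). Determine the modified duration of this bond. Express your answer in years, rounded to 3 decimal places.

3.275 years

Periodic yield y = 0.086. First find Macaulay duration:
  t   CF        PV=CF/(1+0.086)^t    t·PV
  1        92.50        85.1750        85.1750
  2        70.00        59.3524       118.7048
  3        70.00        54.6523       163.9569
  4     1,070.00       769.2446     3,076.9785
  Σ                    968.4243     3,444.8153
P = 968.4243; Macaulay duration = 3,444.8153 / 968.4243 = 3.55713 years.
Modified duration = D_Mac / (1 + y) = 3.55713 / 1.086 = 3.27545 years.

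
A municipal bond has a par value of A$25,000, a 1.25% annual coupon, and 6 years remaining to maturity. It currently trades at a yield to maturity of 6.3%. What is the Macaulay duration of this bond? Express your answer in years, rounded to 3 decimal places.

Periodic yield y = 0.063. Discount each cash flow and weight by its year:
  t   CF        PV=CF/(1+0.063)^t    t·PV
  1       312.50       293.9793       293.9793
  2       312.50       276.5563       553.1125
  3       312.50       260.1658       780.4974
  4       312.50       244.7468       978.9871
  5       312.50       230.2415     1,151.2077
  6    25,312.50    17,544.2761   105,265.6566
  Σ                 18,849.9658   109,023.4407
Price P = Σ PV = 18,849.9658.
Macaulay duration = Σ(t·PV) / P = 109,023.4407 / 18,849.9658 = 5.78375 years.

5.784 years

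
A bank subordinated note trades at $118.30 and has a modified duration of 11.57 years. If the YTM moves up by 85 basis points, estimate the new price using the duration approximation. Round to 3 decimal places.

Duration approximation: ΔP/P ≈ -D_mod · Δy = -11.57 × (+0.0085) = -0.098345.
New price ≈ 118.30 × (1 - 0.098345) = 106.6657865.

$106.666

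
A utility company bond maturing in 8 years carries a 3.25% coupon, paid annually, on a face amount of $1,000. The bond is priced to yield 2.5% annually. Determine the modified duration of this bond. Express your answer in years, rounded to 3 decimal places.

7.022 years

Periodic yield y = 0.025. First find Macaulay duration:
  t   CF        PV=CF/(1+0.025)^t    t·PV
  1        32.50        31.7073        31.7073
  2        32.50        30.9340        61.8679
  3        32.50        30.1795        90.5384
  4        32.50        29.4434       117.7736
  5        32.50        28.7253       143.6263
  6        32.50        28.0246       168.1479
  7        32.50        27.3411       191.3878
  8     1,032.50       847.4208     6,779.3667
  Σ                  1,053.7760     7,584.4160
P = 1,053.7760; Macaulay duration = 7,584.4160 / 1,053.7760 = 7.19737 years.
Modified duration = D_Mac / (1 + y) = 7.19737 / 1.025 = 7.02182 years.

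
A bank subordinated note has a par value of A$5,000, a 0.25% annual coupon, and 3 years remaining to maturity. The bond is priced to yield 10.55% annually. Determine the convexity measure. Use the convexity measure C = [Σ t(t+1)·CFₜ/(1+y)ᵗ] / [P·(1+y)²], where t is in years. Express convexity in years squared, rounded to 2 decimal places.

With y = 0.1055:
  t   CF        PV=CF/(1+0.1055)^t    t·PV        t(t+1)·PV
  1        12.50        11.3071        11.3071          22.6142
  2        12.50        10.2280        20.4561          61.3683
  3     5,012.50     3,710.0362    11,130.1085      44,520.4342
  Σ                  3,731.5713    11,161.8717      44,604.4166
P = 3,731.5713.
Convexity = Σ t(t+1)·PV / [P·(1+y)²] = 44,604.4166 / (3,731.5713 × 1.222130) = 9.78067.

9.78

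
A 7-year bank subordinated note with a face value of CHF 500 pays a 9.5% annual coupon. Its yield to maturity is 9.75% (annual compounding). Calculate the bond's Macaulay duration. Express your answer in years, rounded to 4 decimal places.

5.4092 years

Periodic yield y = 0.0975. Discount each cash flow and weight by its year:
  t   CF        PV=CF/(1+0.0975)^t    t·PV
  1        47.50        43.2802        43.2802
  2        47.50        39.4352        78.8705
  3        47.50        35.9319       107.7957
  4        47.50        32.7398       130.9590
  5        47.50        29.8312       149.1561
  6        47.50        27.1811       163.0864
  7       547.50       285.4647     1,998.2529
  Σ                    493.8641     2,671.4008
Price P = Σ PV = 493.8641.
Macaulay duration = Σ(t·PV) / P = 2,671.4008 / 493.8641 = 5.40918 years.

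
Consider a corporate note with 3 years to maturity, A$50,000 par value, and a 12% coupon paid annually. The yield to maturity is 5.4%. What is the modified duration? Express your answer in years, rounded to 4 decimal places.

2.5760 years

Periodic yield y = 0.054. First find Macaulay duration:
  t   CF        PV=CF/(1+0.054)^t    t·PV
  1     6,000.00     5,692.5996     5,692.5996
  2     6,000.00     5,400.9484    10,801.8968
  3    56,000.00    47,826.2351   143,478.7053
  Σ                 58,919.7831   159,973.2017
P = 58,919.7831; Macaulay duration = 159,973.2017 / 58,919.7831 = 2.71510 years.
Modified duration = D_Mac / (1 + y) = 2.71510 / 1.054 = 2.57600 years.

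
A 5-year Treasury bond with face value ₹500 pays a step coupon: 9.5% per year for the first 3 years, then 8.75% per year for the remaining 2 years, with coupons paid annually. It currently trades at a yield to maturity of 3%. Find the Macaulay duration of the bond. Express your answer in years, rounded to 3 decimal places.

4.308 years

Periodic yield y = 0.03. Discount each cash flow and weight by its year:
  t   CF        PV=CF/(1+0.03)^t    t·PV
  1        47.50        46.1165        46.1165
  2        47.50        44.7733        89.5466
  3        47.50        43.4692       130.4077
  4        43.75        38.8713       155.4852
  5       543.75       469.0435     2,345.2176
  Σ                    642.2739     2,766.7737
Price P = Σ PV = 642.2739.
Macaulay duration = Σ(t·PV) / P = 2,766.7737 / 642.2739 = 4.30778 years.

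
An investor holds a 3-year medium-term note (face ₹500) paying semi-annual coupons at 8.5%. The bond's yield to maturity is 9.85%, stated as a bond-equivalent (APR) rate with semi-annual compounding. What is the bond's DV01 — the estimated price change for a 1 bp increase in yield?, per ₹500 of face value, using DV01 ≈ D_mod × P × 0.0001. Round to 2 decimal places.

₹0.12

Periodic yield y = 0.04925.
  t   CF        PV=CF/(1+0.04925)^t    t·PV
  1        21.25        20.2526        20.2526
  2        21.25        19.3019        38.6039
  3        21.25        18.3959        55.1878
  4        21.25        17.5325        70.1299
  5        21.25        16.7095        83.5476
  6       521.25       390.6359     2,343.8157
  Σ                    482.8284     2,611.5374
P = 482.8284; D_Mac = 5.40883 half-year periods = 2.70442 yrs; D_mod = 2.57748 yrs.
DV01 ≈ 2.57748 × 482.8284 × 0.0001 = 0.124448.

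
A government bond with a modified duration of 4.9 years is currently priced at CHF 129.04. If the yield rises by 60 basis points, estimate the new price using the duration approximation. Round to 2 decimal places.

Duration approximation: ΔP/P ≈ -D_mod · Δy = -4.9 × (+0.006) = -0.029400.
New price ≈ 129.04 × (1 - 0.029400) = 125.246224.

CHF 125.25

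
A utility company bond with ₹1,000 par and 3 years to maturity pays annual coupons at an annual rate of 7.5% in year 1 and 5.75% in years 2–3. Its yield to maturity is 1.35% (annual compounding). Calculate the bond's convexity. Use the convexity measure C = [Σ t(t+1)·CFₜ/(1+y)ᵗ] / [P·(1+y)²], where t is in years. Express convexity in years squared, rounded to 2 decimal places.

With y = 0.0135:
  t   CF        PV=CF/(1+0.0135)^t    t·PV        t(t+1)·PV
  1        75.00        74.0010        74.0010         148.0020
  2        57.50        55.9784       111.9568         335.8703
  3     1,057.50     1,015.8021     3,047.4064      12,189.6255
  Σ                  1,145.7815     3,233.3641      12,673.4978
P = 1,145.7815.
Convexity = Σ t(t+1)·PV / [P·(1+y)²] = 12,673.4978 / (1,145.7815 × 1.027182) = 10.76830.

10.77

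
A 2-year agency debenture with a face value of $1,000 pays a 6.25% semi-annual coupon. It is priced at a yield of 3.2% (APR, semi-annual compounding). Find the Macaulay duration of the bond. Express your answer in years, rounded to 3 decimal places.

1.914 years

Periodic yield y = 0.016. Discount each cash flow and weight by its period:
  t   CF        PV=CF/(1+0.016)^t    t·PV
  1        31.25        30.7579        30.7579
  2        31.25        30.2735        60.5470
  3        31.25        29.7968        89.3903
  4     1,031.25       967.8078     3,871.2313
  Σ                  1,058.6359     4,051.9264
Price P = Σ PV = 1,058.6359.
Macaulay duration = Σ(t·PV) / P = 4,051.9264 / 1,058.6359 = 3.82750 half-year periods.
In years: 3.82750 / 2 = 1.91375 years.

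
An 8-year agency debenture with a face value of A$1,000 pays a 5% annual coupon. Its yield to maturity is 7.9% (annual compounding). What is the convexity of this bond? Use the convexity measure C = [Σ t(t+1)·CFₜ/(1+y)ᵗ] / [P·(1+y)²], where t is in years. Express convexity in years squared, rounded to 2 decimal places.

48.19

With y = 0.079:
  t   CF        PV=CF/(1+0.079)^t    t·PV        t(t+1)·PV
  1        50.00        46.3392        46.3392          92.6784
  2        50.00        42.9464        85.8929         257.6786
  3        50.00        39.8021       119.4062         477.6249
  4        50.00        36.8879       147.5517         737.7585
  5        50.00        34.1871       170.9357       1,025.6142
  6        50.00        31.6841       190.1046       1,330.7321
  7        50.00        29.3643       205.5502       1,644.4017
  8     1,050.00       571.5020     4,572.0159      41,148.1428
  Σ                    832.7132     5,537.7963      46,714.6311
P = 832.7132.
Convexity = Σ t(t+1)·PV / [P·(1+y)²] = 46,714.6311 / (832.7132 × 1.164241) = 48.18530.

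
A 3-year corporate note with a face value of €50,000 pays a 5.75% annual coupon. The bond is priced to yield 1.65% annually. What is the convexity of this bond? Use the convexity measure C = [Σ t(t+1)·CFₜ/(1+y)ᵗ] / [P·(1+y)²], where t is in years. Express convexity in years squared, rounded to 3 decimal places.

10.836

With y = 0.0165:
  t   CF        PV=CF/(1+0.0165)^t    t·PV        t(t+1)·PV
  1     2,875.00     2,828.3325     2,828.3325       5,656.6650
  2     2,875.00     2,782.4225     5,564.8451      16,694.5352
  3    52,875.00    50,341.7411   151,025.2232     604,100.8927
  Σ                 55,952.4961   159,418.4008     626,452.0930
P = 55,952.4961.
Convexity = Σ t(t+1)·PV / [P·(1+y)²] = 626,452.0930 / (55,952.4961 × 1.033272) = 10.83562.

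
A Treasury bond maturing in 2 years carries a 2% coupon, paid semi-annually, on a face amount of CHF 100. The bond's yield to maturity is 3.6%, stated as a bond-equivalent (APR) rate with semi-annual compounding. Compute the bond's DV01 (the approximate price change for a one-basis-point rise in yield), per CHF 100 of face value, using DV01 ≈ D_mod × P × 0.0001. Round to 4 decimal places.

Periodic yield y = 0.018.
  t   CF        PV=CF/(1+0.018)^t    t·PV
  1         1.00         0.9823         0.9823
  2         1.00         0.9649         1.9299
  3         1.00         0.9479         2.8437
  4       101.00        94.0438       376.1753
  Σ                     96.9390       381.9312
P = 96.9390; D_Mac = 3.93991 half-year periods = 1.96996 yrs; D_mod = 1.93512 yrs.
DV01 ≈ 1.93512 × 96.9390 × 0.0001 = 0.018759.

CHF 0.0188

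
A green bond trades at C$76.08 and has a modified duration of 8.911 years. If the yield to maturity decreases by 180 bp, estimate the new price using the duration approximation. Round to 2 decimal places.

C$88.28

Duration approximation: ΔP/P ≈ -D_mod · Δy = -8.911 × (-0.018) = +0.160398.
New price ≈ 76.08 × (1 + 0.160398) = 88.28307984.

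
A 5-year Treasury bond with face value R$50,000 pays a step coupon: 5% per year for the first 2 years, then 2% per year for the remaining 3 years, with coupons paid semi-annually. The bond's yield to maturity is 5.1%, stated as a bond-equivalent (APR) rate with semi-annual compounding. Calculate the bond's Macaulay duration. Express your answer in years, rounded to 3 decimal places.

Periodic yield y = 0.0255. Discount each cash flow and weight by its period:
  t   CF        PV=CF/(1+0.0255)^t    t·PV
  1     1,250.00     1,218.9176     1,218.9176
  2     1,250.00     1,188.6081     2,377.2162
  3     1,250.00     1,159.0523     3,477.1568
  4     1,250.00     1,130.2314     4,520.9254
  5       500.00       440.8508     2,204.2542
  6       500.00       429.8887     2,579.3321
  7       500.00       419.1991     2,934.3938
  8       500.00       408.7753     3,270.2027
  9       500.00       398.6108     3,587.4969
  10   50,500.00    39,258.5930   392,585.9303
  Σ                 46,052.7271   418,755.8260
Price P = Σ PV = 46,052.7271.
Macaulay duration = Σ(t·PV) / P = 418,755.8260 / 46,052.7271 = 9.09296 half-year periods.
In years: 9.09296 / 2 = 4.54648 years.

4.546 years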